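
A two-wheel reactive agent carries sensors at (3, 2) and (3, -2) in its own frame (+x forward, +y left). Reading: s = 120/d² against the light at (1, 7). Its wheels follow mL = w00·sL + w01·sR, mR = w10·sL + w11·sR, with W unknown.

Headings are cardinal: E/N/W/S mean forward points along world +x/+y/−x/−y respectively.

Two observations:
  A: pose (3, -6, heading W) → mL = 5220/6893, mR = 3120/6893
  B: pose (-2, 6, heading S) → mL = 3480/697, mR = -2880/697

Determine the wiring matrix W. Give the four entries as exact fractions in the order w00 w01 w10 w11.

obs A: pose=(3,-6,W) → sL=60/113, sR=60/61, mL=5220/6893, mR=3120/6893
obs B: pose=(-2,6,S) → sL=120/17, sR=120/41, mL=3480/697, mR=-2880/697
sensor matrix S = [[60/113, 60/61], [120/17, 120/41]]; det S = -25891200/4804421
solve [mL_A; mL_B] = S·[w00; w01] and [mR_A; mR_B] = S·[w10; w11]:
  w00 = 1/2, w01 = 1/2, w10 = -1, w11 = 1

1/2 1/2 -1 1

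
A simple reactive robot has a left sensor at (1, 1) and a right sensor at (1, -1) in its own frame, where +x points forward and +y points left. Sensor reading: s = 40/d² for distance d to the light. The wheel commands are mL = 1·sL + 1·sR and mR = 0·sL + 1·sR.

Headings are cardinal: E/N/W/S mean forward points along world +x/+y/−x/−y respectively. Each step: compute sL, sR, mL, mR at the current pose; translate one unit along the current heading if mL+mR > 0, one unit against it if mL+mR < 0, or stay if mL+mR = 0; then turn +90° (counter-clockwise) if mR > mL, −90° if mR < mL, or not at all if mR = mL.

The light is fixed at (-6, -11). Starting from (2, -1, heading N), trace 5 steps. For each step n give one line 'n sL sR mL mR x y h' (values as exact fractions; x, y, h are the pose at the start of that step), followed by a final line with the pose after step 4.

0 4/17 20/101 744/1717 20/101 2 -1 N
1 8/45 40/181 3248/8145 40/181 2 0 E
2 1/5 10/41 91/205 10/41 3 0 S
3 8/29 8/37 528/1073 8/37 3 -1 W
4 4/17 20/101 744/1717 20/101 2 -1 N
final 2 0 E

n=0: pose=(2,-1,N); sL=4/17, sR=20/101; mL=744/1717, mR=20/101; mL+mR=1084/1717 → advance +1; mR−mL=-4/17 → turn -1·90°
n=1: pose=(2,0,E); sL=8/45, sR=40/181; mL=3248/8145, mR=40/181; mL+mR=5048/8145 → advance +1; mR−mL=-8/45 → turn -1·90°
n=2: pose=(3,0,S); sL=1/5, sR=10/41; mL=91/205, mR=10/41; mL+mR=141/205 → advance +1; mR−mL=-1/5 → turn -1·90°
n=3: pose=(3,-1,W); sL=8/29, sR=8/37; mL=528/1073, mR=8/37; mL+mR=760/1073 → advance +1; mR−mL=-8/29 → turn -1·90°
n=4: pose=(2,-1,N); sL=4/17, sR=20/101; mL=744/1717, mR=20/101; mL+mR=1084/1717 → advance +1; mR−mL=-4/17 → turn -1·90°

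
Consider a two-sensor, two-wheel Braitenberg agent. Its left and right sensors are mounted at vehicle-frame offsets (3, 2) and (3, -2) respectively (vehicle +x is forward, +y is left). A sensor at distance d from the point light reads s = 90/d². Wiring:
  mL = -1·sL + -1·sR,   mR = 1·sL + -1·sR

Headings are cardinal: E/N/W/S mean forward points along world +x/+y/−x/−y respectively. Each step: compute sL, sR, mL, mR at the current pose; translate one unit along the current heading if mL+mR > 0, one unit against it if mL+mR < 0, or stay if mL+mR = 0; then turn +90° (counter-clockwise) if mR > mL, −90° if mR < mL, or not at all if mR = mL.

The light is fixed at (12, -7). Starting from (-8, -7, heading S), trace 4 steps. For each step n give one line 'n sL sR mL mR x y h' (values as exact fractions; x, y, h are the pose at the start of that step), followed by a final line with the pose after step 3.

n=0: pose=(-8,-7,S); sL=10/37, sR=90/493; mL=-8260/18241, mR=1600/18241; mL+mR=-180/493 → advance -1; mR−mL=20/37 → turn +1·90°
n=1: pose=(-8,-6,E); sL=45/149, sR=9/29; mL=-2646/4321, mR=-36/4321; mL+mR=-18/29 → advance -1; mR−mL=90/149 → turn +1·90°
n=2: pose=(-9,-6,N); sL=18/109, sR=90/377; mL=-16596/41093, mR=-3024/41093; mL+mR=-180/377 → advance -1; mR−mL=36/109 → turn +1·90°
n=3: pose=(-9,-7,W); sL=9/58, sR=9/58; mL=-9/29, mR=0; mL+mR=-9/29 → advance -1; mR−mL=9/29 → turn +1·90°

0 10/37 90/493 -8260/18241 1600/18241 -8 -7 S
1 45/149 9/29 -2646/4321 -36/4321 -8 -6 E
2 18/109 90/377 -16596/41093 -3024/41093 -9 -6 N
3 9/58 9/58 -9/29 0 -9 -7 W
final -8 -7 S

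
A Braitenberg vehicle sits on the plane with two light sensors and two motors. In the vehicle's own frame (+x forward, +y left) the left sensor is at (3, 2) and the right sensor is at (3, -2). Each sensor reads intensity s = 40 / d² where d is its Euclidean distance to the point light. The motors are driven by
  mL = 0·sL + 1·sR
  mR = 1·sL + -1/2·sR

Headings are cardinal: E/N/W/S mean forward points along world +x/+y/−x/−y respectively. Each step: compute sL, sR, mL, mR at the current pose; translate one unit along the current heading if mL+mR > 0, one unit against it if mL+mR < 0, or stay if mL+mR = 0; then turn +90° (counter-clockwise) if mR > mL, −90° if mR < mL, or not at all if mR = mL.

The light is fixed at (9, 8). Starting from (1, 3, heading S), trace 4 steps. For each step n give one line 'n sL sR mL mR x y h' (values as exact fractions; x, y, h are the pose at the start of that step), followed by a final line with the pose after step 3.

n=0: pose=(1,3,S); sL=2/5, sR=10/41; mL=10/41, mR=57/205; mL+mR=107/205 → advance +1; mR−mL=7/205 → turn +1·90°
n=1: pose=(1,2,E); sL=40/41, sR=40/89; mL=40/89, mR=2740/3649; mL+mR=4380/3649 → advance +1; mR−mL=1100/3649 → turn +1·90°
n=2: pose=(2,2,N); sL=4/9, sR=20/17; mL=20/17, mR=-22/153; mL+mR=158/153 → advance +1; mR−mL=-202/153 → turn -1·90°
n=3: pose=(2,3,E); sL=8/5, sR=8/13; mL=8/13, mR=84/65; mL+mR=124/65 → advance +1; mR−mL=44/65 → turn +1·90°

0 2/5 10/41 10/41 57/205 1 3 S
1 40/41 40/89 40/89 2740/3649 1 2 E
2 4/9 20/17 20/17 -22/153 2 2 N
3 8/5 8/13 8/13 84/65 2 3 E
final 3 3 N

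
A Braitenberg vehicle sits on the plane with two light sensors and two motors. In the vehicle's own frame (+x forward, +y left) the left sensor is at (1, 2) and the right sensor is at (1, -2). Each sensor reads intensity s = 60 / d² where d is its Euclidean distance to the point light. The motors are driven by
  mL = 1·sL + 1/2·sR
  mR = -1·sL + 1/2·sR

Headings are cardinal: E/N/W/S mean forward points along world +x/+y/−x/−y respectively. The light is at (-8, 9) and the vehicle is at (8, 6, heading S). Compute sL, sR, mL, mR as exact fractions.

left sensor world pos  = (10, 5); dL² = 340
right sensor world pos = (6, 5); dR² = 212
sL = 60/340 = 3/17
sR = 60/212 = 15/53
mL = 1·sL + 1/2·sR = 573/1802
mR = -1·sL + 1/2·sR = -63/1802

3/17 15/53 573/1802 -63/1802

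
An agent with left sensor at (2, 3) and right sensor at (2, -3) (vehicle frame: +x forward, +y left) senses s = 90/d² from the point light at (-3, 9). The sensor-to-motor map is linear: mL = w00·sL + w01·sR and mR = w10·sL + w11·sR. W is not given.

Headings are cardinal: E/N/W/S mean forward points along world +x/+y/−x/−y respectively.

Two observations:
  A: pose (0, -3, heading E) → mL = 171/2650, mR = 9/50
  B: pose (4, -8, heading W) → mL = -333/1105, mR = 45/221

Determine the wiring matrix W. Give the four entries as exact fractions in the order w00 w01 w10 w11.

obs A: pose=(0,-3,E) → sL=45/53, sR=9/25, mL=171/2650, mR=9/50
obs B: pose=(4,-8,W) → sL=18/85, sR=90/221, mL=-333/1105, mR=45/221
sensor matrix S = [[45/53, 9/25], [18/85, 90/221]]; det S = 394632/1464125
solve [mL_A; mL_B] = S·[w00; w01] and [mR_A; mR_B] = S·[w10; w11]:
  w00 = 1/2, w01 = -1, w10 = 0, w11 = 1/2

1/2 -1 0 1/2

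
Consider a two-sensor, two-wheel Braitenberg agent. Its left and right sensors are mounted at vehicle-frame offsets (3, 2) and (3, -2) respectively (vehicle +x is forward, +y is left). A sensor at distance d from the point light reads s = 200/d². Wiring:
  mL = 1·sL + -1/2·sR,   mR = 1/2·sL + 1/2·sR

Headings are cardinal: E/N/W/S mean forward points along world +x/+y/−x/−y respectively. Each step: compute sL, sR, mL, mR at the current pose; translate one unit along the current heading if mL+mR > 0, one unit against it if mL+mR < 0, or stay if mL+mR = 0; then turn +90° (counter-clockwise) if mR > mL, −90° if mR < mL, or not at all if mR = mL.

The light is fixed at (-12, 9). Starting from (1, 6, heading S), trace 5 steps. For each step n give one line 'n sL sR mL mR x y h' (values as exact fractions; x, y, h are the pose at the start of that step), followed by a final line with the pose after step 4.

n=0: pose=(1,6,S); sL=200/261, sR=200/157; mL=5300/40977, mR=41800/40977; mL+mR=100/87 → advance +1; mR−mL=36500/40977 → turn +1·90°
n=1: pose=(1,5,E); sL=10/13, sR=50/73; mL=405/949, mR=690/949; mL+mR=15/13 → advance +1; mR−mL=285/949 → turn +1·90°
n=2: pose=(2,5,N); sL=40/29, sR=200/257; mL=7380/7453, mR=8040/7453; mL+mR=60/29 → advance +1; mR−mL=660/7453 → turn +1·90°
n=3: pose=(2,6,W); sL=100/73, sR=100/61; mL=2450/4453, mR=6700/4453; mL+mR=150/73 → advance +1; mR−mL=4250/4453 → turn +1·90°
n=4: pose=(1,6,S); sL=200/261, sR=200/157; mL=5300/40977, mR=41800/40977; mL+mR=100/87 → advance +1; mR−mL=36500/40977 → turn +1·90°

0 200/261 200/157 5300/40977 41800/40977 1 6 S
1 10/13 50/73 405/949 690/949 1 5 E
2 40/29 200/257 7380/7453 8040/7453 2 5 N
3 100/73 100/61 2450/4453 6700/4453 2 6 W
4 200/261 200/157 5300/40977 41800/40977 1 6 S
final 1 5 E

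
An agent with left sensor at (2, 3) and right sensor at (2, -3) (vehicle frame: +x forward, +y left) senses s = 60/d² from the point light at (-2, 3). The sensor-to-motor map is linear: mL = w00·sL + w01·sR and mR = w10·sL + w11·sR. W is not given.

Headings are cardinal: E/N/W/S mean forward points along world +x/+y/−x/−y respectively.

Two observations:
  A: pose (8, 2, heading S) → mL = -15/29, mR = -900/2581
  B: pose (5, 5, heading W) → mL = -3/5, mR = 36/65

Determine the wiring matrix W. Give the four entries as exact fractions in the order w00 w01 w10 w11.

0 -1/2 1/2 -1/2

obs A: pose=(8,2,S) → sL=30/89, sR=30/29, mL=-15/29, mR=-900/2581
obs B: pose=(5,5,W) → sL=30/13, sR=6/5, mL=-3/5, mR=36/65
sensor matrix S = [[30/89, 30/29], [30/13, 6/5]]; det S = -66528/33553
solve [mL_A; mL_B] = S·[w00; w01] and [mR_A; mR_B] = S·[w10; w11]:
  w00 = 0, w01 = -1/2, w10 = 1/2, w11 = -1/2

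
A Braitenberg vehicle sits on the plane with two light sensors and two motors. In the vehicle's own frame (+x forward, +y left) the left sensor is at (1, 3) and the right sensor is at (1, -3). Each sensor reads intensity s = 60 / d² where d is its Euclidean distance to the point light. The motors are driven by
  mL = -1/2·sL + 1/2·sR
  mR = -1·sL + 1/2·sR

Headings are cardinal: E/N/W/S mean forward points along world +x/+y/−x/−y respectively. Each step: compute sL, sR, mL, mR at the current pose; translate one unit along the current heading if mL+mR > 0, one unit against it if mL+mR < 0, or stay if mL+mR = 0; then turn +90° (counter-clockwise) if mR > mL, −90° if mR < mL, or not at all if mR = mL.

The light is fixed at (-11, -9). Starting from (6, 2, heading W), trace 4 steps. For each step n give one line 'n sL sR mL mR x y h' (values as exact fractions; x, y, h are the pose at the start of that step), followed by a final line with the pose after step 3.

0 3/16 15/113 -99/3616 -219/1808 6 2 W
1 20/123 4/39 -16/533 -178/1599 7 2 N
2 6/53 6/41 36/2173 -87/2173 7 1 E
3 60/481 60/277 6120/133237 -2190/133237 6 1 S
final 6 0 W

n=0: pose=(6,2,W); sL=3/16, sR=15/113; mL=-99/3616, mR=-219/1808; mL+mR=-537/3616 → advance -1; mR−mL=-3/32 → turn -1·90°
n=1: pose=(7,2,N); sL=20/123, sR=4/39; mL=-16/533, mR=-178/1599; mL+mR=-226/1599 → advance -1; mR−mL=-10/123 → turn -1·90°
n=2: pose=(7,1,E); sL=6/53, sR=6/41; mL=36/2173, mR=-87/2173; mL+mR=-51/2173 → advance -1; mR−mL=-3/53 → turn -1·90°
n=3: pose=(6,1,S); sL=60/481, sR=60/277; mL=6120/133237, mR=-2190/133237; mL+mR=3930/133237 → advance +1; mR−mL=-30/481 → turn -1·90°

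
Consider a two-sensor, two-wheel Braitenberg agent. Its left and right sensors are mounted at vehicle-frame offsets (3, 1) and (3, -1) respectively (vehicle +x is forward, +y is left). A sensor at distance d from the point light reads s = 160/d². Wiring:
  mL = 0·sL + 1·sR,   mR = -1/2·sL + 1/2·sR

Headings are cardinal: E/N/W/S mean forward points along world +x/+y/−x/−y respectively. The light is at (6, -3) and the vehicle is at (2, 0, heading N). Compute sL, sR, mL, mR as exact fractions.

160/61 32/9 32/9 256/549

left sensor world pos  = (1, 3); dL² = 61
right sensor world pos = (3, 3); dR² = 45
sL = 160/61 = 160/61
sR = 160/45 = 32/9
mL = 0·sL + 1·sR = 32/9
mR = -1/2·sL + 1/2·sR = 256/549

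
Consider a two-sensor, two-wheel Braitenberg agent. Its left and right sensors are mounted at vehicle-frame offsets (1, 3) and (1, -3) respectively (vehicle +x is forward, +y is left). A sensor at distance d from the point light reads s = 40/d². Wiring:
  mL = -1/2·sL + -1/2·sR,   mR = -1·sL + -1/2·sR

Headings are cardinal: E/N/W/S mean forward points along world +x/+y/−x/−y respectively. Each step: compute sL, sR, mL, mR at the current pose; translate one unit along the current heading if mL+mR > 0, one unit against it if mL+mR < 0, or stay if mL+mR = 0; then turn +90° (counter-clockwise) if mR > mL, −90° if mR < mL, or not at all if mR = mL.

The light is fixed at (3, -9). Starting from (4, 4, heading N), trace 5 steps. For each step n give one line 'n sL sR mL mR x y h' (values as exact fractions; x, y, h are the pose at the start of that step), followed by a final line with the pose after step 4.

0 1/5 10/53 -103/530 -78/265 4 4 N
1 40/229 8/17 -1256/3893 -1596/3893 4 3 E
2 4/13 4/13 -4/13 -6/13 3 3 S
3 40/101 40/257 -7160/25957 -12300/25957 3 4 W
4 1/5 10/53 -103/530 -78/265 4 4 N
final 4 3 E

n=0: pose=(4,4,N); sL=1/5, sR=10/53; mL=-103/530, mR=-78/265; mL+mR=-259/530 → advance -1; mR−mL=-1/10 → turn -1·90°
n=1: pose=(4,3,E); sL=40/229, sR=8/17; mL=-1256/3893, mR=-1596/3893; mL+mR=-2852/3893 → advance -1; mR−mL=-20/229 → turn -1·90°
n=2: pose=(3,3,S); sL=4/13, sR=4/13; mL=-4/13, mR=-6/13; mL+mR=-10/13 → advance -1; mR−mL=-2/13 → turn -1·90°
n=3: pose=(3,4,W); sL=40/101, sR=40/257; mL=-7160/25957, mR=-12300/25957; mL+mR=-19460/25957 → advance -1; mR−mL=-20/101 → turn -1·90°
n=4: pose=(4,4,N); sL=1/5, sR=10/53; mL=-103/530, mR=-78/265; mL+mR=-259/530 → advance -1; mR−mL=-1/10 → turn -1·90°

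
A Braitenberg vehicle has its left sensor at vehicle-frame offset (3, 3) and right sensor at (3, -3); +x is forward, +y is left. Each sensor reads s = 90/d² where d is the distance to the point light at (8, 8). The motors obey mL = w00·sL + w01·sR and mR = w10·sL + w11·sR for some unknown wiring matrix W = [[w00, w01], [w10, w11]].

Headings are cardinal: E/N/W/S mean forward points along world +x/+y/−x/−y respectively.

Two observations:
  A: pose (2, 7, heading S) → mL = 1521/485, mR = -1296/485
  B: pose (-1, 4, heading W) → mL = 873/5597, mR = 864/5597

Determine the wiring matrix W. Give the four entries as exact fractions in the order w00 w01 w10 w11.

obs A: pose=(2,7,S) → sL=18/5, sR=90/97, mL=1521/485, mR=-1296/485
obs B: pose=(-1,4,W) → sL=90/193, sR=18/29, mL=873/5597, mR=864/5597
sensor matrix S = [[18/5, 90/97], [90/193, 18/29]]; det S = 4891104/2714545
solve [mL_A; mL_B] = S·[w00; w01] and [mR_A; mR_B] = S·[w10; w11]:
  w00 = 1, w01 = -1/2, w10 = -1, w11 = 1

1 -1/2 -1 1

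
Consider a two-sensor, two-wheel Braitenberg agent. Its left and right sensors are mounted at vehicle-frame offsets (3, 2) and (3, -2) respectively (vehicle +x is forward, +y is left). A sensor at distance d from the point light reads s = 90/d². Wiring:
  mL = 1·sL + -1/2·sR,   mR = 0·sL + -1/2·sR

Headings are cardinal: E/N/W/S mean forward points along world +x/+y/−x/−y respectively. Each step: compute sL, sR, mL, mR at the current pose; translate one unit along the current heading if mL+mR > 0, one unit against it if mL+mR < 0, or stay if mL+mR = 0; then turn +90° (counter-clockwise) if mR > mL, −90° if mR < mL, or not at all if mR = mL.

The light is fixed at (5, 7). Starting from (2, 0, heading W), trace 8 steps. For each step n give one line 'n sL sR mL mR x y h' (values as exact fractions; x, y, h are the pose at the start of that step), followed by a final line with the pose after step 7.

n=0: pose=(2,0,W); sL=10/13, sR=90/61; mL=25/793, mR=-45/61; mL+mR=-560/793 → advance -1; mR−mL=-10/13 → turn -1·90°
n=1: pose=(3,0,N); sL=45/16, sR=45/8; mL=0, mR=-45/16; mL+mR=-45/16 → advance -1; mR−mL=-45/16 → turn -1·90°
n=2: pose=(3,-1,E); sL=90/37, sR=90/101; mL=7425/3737, mR=-45/101; mL+mR=5760/3737 → advance +1; mR−mL=-90/37 → turn -1·90°
n=3: pose=(4,-1,S); sL=45/61, sR=9/13; mL=621/1586, mR=-9/26; mL+mR=36/793 → advance +1; mR−mL=-45/61 → turn -1·90°
n=4: pose=(4,-2,W); sL=90/137, sR=18/13; mL=-63/1781, mR=-9/13; mL+mR=-1296/1781 → advance -1; mR−mL=-90/137 → turn -1·90°
n=5: pose=(5,-2,N); sL=9/4, sR=9/4; mL=9/8, mR=-9/8; mL+mR=0 → advance +0; mR−mL=-9/4 → turn -1·90°
n=6: pose=(5,-2,E); sL=45/29, sR=9/13; mL=909/754, mR=-9/26; mL+mR=324/377 → advance +1; mR−mL=-45/29 → turn -1·90°
n=7: pose=(6,-2,S); sL=10/17, sR=18/29; mL=137/493, mR=-9/29; mL+mR=-16/493 → advance -1; mR−mL=-10/17 → turn -1·90°

0 10/13 90/61 25/793 -45/61 2 0 W
1 45/16 45/8 0 -45/16 3 0 N
2 90/37 90/101 7425/3737 -45/101 3 -1 E
3 45/61 9/13 621/1586 -9/26 4 -1 S
4 90/137 18/13 -63/1781 -9/13 4 -2 W
5 9/4 9/4 9/8 -9/8 5 -2 N
6 45/29 9/13 909/754 -9/26 5 -2 E
7 10/17 18/29 137/493 -9/29 6 -2 S
final 6 -1 W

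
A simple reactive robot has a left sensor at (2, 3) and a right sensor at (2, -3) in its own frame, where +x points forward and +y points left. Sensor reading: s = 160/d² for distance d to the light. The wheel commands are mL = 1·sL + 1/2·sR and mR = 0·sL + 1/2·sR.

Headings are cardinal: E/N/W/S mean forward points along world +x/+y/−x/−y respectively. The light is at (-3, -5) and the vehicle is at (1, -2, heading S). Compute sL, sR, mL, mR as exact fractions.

16/5 80 216/5 40

left sensor world pos  = (4, -4); dL² = 50
right sensor world pos = (-2, -4); dR² = 2
sL = 160/50 = 16/5
sR = 160/2 = 80
mL = 1·sL + 1/2·sR = 216/5
mR = 0·sL + 1/2·sR = 40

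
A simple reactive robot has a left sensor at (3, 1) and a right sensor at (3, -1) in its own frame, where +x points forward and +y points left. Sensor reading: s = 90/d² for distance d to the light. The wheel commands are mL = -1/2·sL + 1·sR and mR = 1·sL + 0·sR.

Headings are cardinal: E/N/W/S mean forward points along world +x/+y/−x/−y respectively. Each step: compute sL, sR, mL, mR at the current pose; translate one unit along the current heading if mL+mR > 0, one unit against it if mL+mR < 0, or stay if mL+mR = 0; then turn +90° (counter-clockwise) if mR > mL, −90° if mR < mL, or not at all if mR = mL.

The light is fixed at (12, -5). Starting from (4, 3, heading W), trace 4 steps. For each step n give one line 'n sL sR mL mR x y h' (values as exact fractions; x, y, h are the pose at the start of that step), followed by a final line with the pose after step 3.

0 9/17 45/101 621/3434 9/17 4 3 W
1 90/89 18/25 477/2225 90/89 3 3 S
2 9/10 5/4 4/5 9/10 3 2 E
3 90/181 90/149 9585/26969 90/181 4 2 N
final 4 3 W

n=0: pose=(4,3,W); sL=9/17, sR=45/101; mL=621/3434, mR=9/17; mL+mR=2439/3434 → advance +1; mR−mL=1197/3434 → turn +1·90°
n=1: pose=(3,3,S); sL=90/89, sR=18/25; mL=477/2225, mR=90/89; mL+mR=2727/2225 → advance +1; mR−mL=1773/2225 → turn +1·90°
n=2: pose=(3,2,E); sL=9/10, sR=5/4; mL=4/5, mR=9/10; mL+mR=17/10 → advance +1; mR−mL=1/10 → turn +1·90°
n=3: pose=(4,2,N); sL=90/181, sR=90/149; mL=9585/26969, mR=90/181; mL+mR=22995/26969 → advance +1; mR−mL=3825/26969 → turn +1·90°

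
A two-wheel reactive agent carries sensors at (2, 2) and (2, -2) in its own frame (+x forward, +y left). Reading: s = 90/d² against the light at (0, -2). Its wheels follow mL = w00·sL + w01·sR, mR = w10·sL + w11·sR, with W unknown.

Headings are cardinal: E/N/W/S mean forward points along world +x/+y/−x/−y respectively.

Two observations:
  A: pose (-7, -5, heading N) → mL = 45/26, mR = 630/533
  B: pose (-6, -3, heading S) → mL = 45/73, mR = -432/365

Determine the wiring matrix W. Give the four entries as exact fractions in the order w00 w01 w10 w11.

0 1/2 -1/2 1/2

obs A: pose=(-7,-5,N) → sL=45/41, sR=45/13, mL=45/26, mR=630/533
obs B: pose=(-6,-3,S) → sL=18/5, sR=90/73, mL=45/73, mR=-432/365
sensor matrix S = [[45/41, 45/13], [18/5, 90/73]]; det S = -432216/38909
solve [mL_A; mL_B] = S·[w00; w01] and [mR_A; mR_B] = S·[w10; w11]:
  w00 = 0, w01 = 1/2, w10 = -1/2, w11 = 1/2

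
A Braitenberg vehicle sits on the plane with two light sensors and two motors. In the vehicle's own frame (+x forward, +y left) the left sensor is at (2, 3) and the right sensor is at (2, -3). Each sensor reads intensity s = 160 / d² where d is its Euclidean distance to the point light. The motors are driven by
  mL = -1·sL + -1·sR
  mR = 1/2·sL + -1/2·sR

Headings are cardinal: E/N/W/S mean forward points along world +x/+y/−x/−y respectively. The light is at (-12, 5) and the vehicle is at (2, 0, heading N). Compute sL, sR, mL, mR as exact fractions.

left sensor world pos  = (-1, 2); dL² = 130
right sensor world pos = (5, 2); dR² = 298
sL = 160/130 = 16/13
sR = 160/298 = 80/149
mL = -1·sL + -1·sR = -3424/1937
mR = 1/2·sL + -1/2·sR = 672/1937

16/13 80/149 -3424/1937 672/1937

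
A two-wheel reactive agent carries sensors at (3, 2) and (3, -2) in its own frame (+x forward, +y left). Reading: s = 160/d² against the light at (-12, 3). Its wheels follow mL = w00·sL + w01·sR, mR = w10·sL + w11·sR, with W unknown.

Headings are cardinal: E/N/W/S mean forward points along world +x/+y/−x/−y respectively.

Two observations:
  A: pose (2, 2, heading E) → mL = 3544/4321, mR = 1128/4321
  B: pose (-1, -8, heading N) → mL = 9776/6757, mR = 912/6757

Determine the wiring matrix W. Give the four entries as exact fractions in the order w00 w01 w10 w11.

1 1/2 -1/2 1

obs A: pose=(2,2,E) → sL=16/29, sR=80/149, mL=3544/4321, mR=1128/4321
obs B: pose=(-1,-8,N) → sL=32/29, sR=160/233, mL=9776/6757, mR=912/6757
sensor matrix S = [[16/29, 80/149], [32/29, 160/233]]; det S = -215040/1006793
solve [mL_A; mL_B] = S·[w00; w01] and [mR_A; mR_B] = S·[w10; w11]:
  w00 = 1, w01 = 1/2, w10 = -1/2, w11 = 1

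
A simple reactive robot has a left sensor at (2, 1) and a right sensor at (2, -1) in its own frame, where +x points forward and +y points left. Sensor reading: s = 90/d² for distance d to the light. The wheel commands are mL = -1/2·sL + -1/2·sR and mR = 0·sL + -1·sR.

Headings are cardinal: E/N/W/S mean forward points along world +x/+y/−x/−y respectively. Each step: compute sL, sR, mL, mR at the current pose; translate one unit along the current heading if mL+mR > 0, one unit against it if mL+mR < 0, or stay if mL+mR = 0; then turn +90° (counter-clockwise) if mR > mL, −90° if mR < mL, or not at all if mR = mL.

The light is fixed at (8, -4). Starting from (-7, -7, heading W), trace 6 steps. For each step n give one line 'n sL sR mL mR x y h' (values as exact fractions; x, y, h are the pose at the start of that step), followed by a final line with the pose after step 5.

0 18/61 90/293 -5382/17873 -90/293 -7 -7 W
1 45/113 9/17 -891/1921 -9/17 -6 -7 N
2 10/17 90/169 -1610/2873 -90/169 -6 -8 E
3 9/26 9/20 -207/520 -9/20 -7 -8 N
4 18/37 18/41 -702/1517 -18/41 -7 -9 E
5 45/149 5/13 -665/1937 -5/13 -8 -9 N
final -8 -10 E

n=0: pose=(-7,-7,W); sL=18/61, sR=90/293; mL=-5382/17873, mR=-90/293; mL+mR=-10872/17873 → advance -1; mR−mL=-108/17873 → turn -1·90°
n=1: pose=(-6,-7,N); sL=45/113, sR=9/17; mL=-891/1921, mR=-9/17; mL+mR=-1908/1921 → advance -1; mR−mL=-126/1921 → turn -1·90°
n=2: pose=(-6,-8,E); sL=10/17, sR=90/169; mL=-1610/2873, mR=-90/169; mL+mR=-3140/2873 → advance -1; mR−mL=80/2873 → turn +1·90°
n=3: pose=(-7,-8,N); sL=9/26, sR=9/20; mL=-207/520, mR=-9/20; mL+mR=-441/520 → advance -1; mR−mL=-27/520 → turn -1·90°
n=4: pose=(-7,-9,E); sL=18/37, sR=18/41; mL=-702/1517, mR=-18/41; mL+mR=-1368/1517 → advance -1; mR−mL=36/1517 → turn +1·90°
n=5: pose=(-8,-9,N); sL=45/149, sR=5/13; mL=-665/1937, mR=-5/13; mL+mR=-1410/1937 → advance -1; mR−mL=-80/1937 → turn -1·90°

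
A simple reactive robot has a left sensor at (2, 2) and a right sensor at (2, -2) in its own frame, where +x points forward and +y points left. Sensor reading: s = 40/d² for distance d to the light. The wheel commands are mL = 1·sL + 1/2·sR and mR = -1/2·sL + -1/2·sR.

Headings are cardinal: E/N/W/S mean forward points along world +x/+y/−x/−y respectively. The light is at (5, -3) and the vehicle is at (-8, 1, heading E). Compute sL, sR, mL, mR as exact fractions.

left sensor world pos  = (-6, 3); dL² = 157
right sensor world pos = (-6, -1); dR² = 125
sL = 40/157 = 40/157
sR = 40/125 = 8/25
mL = 1·sL + 1/2·sR = 1628/3925
mR = -1/2·sL + -1/2·sR = -1128/3925

40/157 8/25 1628/3925 -1128/3925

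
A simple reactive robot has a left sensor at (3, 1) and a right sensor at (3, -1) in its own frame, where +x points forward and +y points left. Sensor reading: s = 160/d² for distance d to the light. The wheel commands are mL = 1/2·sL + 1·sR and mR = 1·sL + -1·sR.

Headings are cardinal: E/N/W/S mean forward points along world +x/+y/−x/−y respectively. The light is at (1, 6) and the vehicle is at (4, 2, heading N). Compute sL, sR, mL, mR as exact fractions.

left sensor world pos  = (3, 5); dL² = 5
right sensor world pos = (5, 5); dR² = 17
sL = 160/5 = 32
sR = 160/17 = 160/17
mL = 1/2·sL + 1·sR = 432/17
mR = 1·sL + -1·sR = 384/17

32 160/17 432/17 384/17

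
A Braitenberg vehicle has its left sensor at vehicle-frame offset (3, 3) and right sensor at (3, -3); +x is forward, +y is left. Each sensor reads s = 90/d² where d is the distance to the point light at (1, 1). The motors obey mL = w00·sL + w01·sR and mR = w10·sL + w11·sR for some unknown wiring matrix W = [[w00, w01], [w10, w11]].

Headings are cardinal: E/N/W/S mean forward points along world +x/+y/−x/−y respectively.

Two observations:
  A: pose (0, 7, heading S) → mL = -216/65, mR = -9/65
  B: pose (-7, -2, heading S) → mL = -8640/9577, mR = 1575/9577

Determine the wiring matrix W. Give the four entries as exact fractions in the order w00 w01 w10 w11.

-1 1 1/2 -1

obs A: pose=(0,7,S) → sL=90/13, sR=18/5, mL=-216/65, mR=-9/65
obs B: pose=(-7,-2,S) → sL=90/61, sR=90/157, mL=-8640/9577, mR=1575/9577
sensor matrix S = [[90/13, 18/5], [90/61, 90/157]]; det S = -167184/124501
solve [mL_A; mL_B] = S·[w00; w01] and [mR_A; mR_B] = S·[w10; w11]:
  w00 = -1, w01 = 1, w10 = 1/2, w11 = -1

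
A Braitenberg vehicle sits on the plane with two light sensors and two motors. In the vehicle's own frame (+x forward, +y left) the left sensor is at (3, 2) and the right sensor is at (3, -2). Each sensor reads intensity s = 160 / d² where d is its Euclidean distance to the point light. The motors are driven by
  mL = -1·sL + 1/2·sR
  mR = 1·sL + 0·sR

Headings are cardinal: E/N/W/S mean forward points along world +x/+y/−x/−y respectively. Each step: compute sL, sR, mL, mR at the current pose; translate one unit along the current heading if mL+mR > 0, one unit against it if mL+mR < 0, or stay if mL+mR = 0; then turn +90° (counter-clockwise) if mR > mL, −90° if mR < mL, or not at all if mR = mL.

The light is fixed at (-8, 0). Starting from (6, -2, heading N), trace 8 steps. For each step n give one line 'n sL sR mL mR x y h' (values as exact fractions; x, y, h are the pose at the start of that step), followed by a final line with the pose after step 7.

0 32/29 160/257 -5904/7453 32/29 6 -2 N
1 16/13 80/61 -456/793 16/13 6 -1 W
2 160/241 160/137 -2640/33017 160/241 5 -1 S
3 5/8 10/17 -45/136 5/8 5 -2 E
4 32/29 160/257 -5904/7453 32/29 6 -2 N
5 16/13 80/61 -456/793 16/13 6 -1 W
6 160/241 160/137 -2640/33017 160/241 5 -1 S
7 5/8 10/17 -45/136 5/8 5 -2 E
final 6 -2 N

n=0: pose=(6,-2,N); sL=32/29, sR=160/257; mL=-5904/7453, mR=32/29; mL+mR=80/257 → advance +1; mR−mL=14128/7453 → turn +1·90°
n=1: pose=(6,-1,W); sL=16/13, sR=80/61; mL=-456/793, mR=16/13; mL+mR=40/61 → advance +1; mR−mL=1432/793 → turn +1·90°
n=2: pose=(5,-1,S); sL=160/241, sR=160/137; mL=-2640/33017, mR=160/241; mL+mR=80/137 → advance +1; mR−mL=24560/33017 → turn +1·90°
n=3: pose=(5,-2,E); sL=5/8, sR=10/17; mL=-45/136, mR=5/8; mL+mR=5/17 → advance +1; mR−mL=65/68 → turn +1·90°
n=4: pose=(6,-2,N); sL=32/29, sR=160/257; mL=-5904/7453, mR=32/29; mL+mR=80/257 → advance +1; mR−mL=14128/7453 → turn +1·90°
n=5: pose=(6,-1,W); sL=16/13, sR=80/61; mL=-456/793, mR=16/13; mL+mR=40/61 → advance +1; mR−mL=1432/793 → turn +1·90°
n=6: pose=(5,-1,S); sL=160/241, sR=160/137; mL=-2640/33017, mR=160/241; mL+mR=80/137 → advance +1; mR−mL=24560/33017 → turn +1·90°
n=7: pose=(5,-2,E); sL=5/8, sR=10/17; mL=-45/136, mR=5/8; mL+mR=5/17 → advance +1; mR−mL=65/68 → turn +1·90°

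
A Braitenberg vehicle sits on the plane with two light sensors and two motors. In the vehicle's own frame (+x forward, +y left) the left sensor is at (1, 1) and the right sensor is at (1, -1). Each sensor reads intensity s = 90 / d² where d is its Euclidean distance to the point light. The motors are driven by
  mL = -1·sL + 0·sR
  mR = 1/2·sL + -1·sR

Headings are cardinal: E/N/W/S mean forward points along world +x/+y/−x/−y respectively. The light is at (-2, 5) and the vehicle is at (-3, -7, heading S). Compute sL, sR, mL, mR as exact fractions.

90/169 90/173 -90/169 -7425/29237

left sensor world pos  = (-2, -8); dL² = 169
right sensor world pos = (-4, -8); dR² = 173
sL = 90/169 = 90/169
sR = 90/173 = 90/173
mL = -1·sL + 0·sR = -90/169
mR = 1/2·sL + -1·sR = -7425/29237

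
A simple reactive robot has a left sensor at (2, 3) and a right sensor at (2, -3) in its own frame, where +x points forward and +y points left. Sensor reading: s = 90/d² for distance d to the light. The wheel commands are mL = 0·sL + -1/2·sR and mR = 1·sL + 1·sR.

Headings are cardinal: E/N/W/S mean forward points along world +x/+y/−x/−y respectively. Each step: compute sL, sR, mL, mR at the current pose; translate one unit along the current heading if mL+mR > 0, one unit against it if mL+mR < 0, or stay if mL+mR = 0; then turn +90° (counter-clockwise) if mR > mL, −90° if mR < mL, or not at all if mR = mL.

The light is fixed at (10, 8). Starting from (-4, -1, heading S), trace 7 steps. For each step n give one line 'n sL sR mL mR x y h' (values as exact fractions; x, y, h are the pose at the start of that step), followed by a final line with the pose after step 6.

n=0: pose=(-4,-1,S); sL=45/121, sR=9/41; mL=-9/82, mR=2934/4961; mL+mR=4779/9922 → advance +1; mR−mL=6957/9922 → turn +1·90°
n=1: pose=(-4,-2,E); sL=90/193, sR=90/313; mL=-45/313, mR=45540/60409; mL+mR=36855/60409 → advance +1; mR−mL=54225/60409 → turn +1·90°
n=2: pose=(-3,-2,N); sL=9/32, sR=45/82; mL=-45/164, mR=1089/1312; mL+mR=729/1312 → advance +1; mR−mL=1449/1312 → turn +1·90°
n=3: pose=(-3,-1,W); sL=10/41, sR=10/29; mL=-5/29, mR=700/1189; mL+mR=495/1189 → advance +1; mR−mL=905/1189 → turn +1·90°
n=4: pose=(-4,-1,S); sL=45/121, sR=9/41; mL=-9/82, mR=2934/4961; mL+mR=4779/9922 → advance +1; mR−mL=6957/9922 → turn +1·90°
n=5: pose=(-4,-2,E); sL=90/193, sR=90/313; mL=-45/313, mR=45540/60409; mL+mR=36855/60409 → advance +1; mR−mL=54225/60409 → turn +1·90°
n=6: pose=(-3,-2,N); sL=9/32, sR=45/82; mL=-45/164, mR=1089/1312; mL+mR=729/1312 → advance +1; mR−mL=1449/1312 → turn +1·90°

0 45/121 9/41 -9/82 2934/4961 -4 -1 S
1 90/193 90/313 -45/313 45540/60409 -4 -2 E
2 9/32 45/82 -45/164 1089/1312 -3 -2 N
3 10/41 10/29 -5/29 700/1189 -3 -1 W
4 45/121 9/41 -9/82 2934/4961 -4 -1 S
5 90/193 90/313 -45/313 45540/60409 -4 -2 E
6 9/32 45/82 -45/164 1089/1312 -3 -2 N
final -3 -1 W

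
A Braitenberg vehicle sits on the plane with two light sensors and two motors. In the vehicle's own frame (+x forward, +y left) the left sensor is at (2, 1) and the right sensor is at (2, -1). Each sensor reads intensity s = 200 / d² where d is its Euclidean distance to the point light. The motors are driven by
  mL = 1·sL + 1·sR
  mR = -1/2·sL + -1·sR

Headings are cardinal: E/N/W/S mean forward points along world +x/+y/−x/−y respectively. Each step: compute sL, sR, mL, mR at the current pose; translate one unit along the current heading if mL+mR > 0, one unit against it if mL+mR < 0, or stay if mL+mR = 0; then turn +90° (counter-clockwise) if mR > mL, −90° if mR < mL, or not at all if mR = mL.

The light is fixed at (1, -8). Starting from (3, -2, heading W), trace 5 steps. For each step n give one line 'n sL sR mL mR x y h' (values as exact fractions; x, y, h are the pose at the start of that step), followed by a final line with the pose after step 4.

0 8 200/49 592/49 -396/49 3 -2 W
1 25/8 50/17 825/136 -1225/272 2 -2 N
2 200/73 40/9 4720/657 -3820/657 2 -1 E
3 100/17 100/13 3000/221 -2350/221 3 -1 S
4 8 200/49 592/49 -396/49 3 -2 W
final 2 -2 N

n=0: pose=(3,-2,W); sL=8, sR=200/49; mL=592/49, mR=-396/49; mL+mR=4 → advance +1; mR−mL=-988/49 → turn -1·90°
n=1: pose=(2,-2,N); sL=25/8, sR=50/17; mL=825/136, mR=-1225/272; mL+mR=25/16 → advance +1; mR−mL=-2875/272 → turn -1·90°
n=2: pose=(2,-1,E); sL=200/73, sR=40/9; mL=4720/657, mR=-3820/657; mL+mR=100/73 → advance +1; mR−mL=-8540/657 → turn -1·90°
n=3: pose=(3,-1,S); sL=100/17, sR=100/13; mL=3000/221, mR=-2350/221; mL+mR=50/17 → advance +1; mR−mL=-5350/221 → turn -1·90°
n=4: pose=(3,-2,W); sL=8, sR=200/49; mL=592/49, mR=-396/49; mL+mR=4 → advance +1; mR−mL=-988/49 → turn -1·90°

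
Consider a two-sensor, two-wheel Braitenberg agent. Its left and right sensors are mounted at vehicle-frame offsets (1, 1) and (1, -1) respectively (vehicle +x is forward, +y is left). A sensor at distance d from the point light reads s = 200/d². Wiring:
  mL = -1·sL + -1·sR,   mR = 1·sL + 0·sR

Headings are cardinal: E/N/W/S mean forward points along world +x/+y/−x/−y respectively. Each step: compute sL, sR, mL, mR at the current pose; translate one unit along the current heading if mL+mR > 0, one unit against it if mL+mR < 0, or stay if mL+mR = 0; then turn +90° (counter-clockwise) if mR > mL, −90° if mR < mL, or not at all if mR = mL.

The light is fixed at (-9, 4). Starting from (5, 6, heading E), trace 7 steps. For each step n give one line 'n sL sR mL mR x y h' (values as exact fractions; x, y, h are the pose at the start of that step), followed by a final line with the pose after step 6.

n=0: pose=(5,6,E); sL=100/117, sR=100/113; mL=-23000/13221, mR=100/117; mL+mR=-100/113 → advance -1; mR−mL=34300/13221 → turn +1·90°
n=1: pose=(4,6,N); sL=200/153, sR=40/41; mL=-14320/6273, mR=200/153; mL+mR=-40/41 → advance -1; mR−mL=22520/6273 → turn +1·90°
n=2: pose=(4,5,W); sL=25/18, sR=50/37; mL=-1825/666, mR=25/18; mL+mR=-50/37 → advance -1; mR−mL=1375/333 → turn +1·90°
n=3: pose=(5,5,S); sL=8/9, sR=200/169; mL=-3152/1521, mR=8/9; mL+mR=-200/169 → advance -1; mR−mL=4504/1521 → turn +1·90°
n=4: pose=(5,6,E); sL=100/117, sR=100/113; mL=-23000/13221, mR=100/117; mL+mR=-100/113 → advance -1; mR−mL=34300/13221 → turn +1·90°
n=5: pose=(4,6,N); sL=200/153, sR=40/41; mL=-14320/6273, mR=200/153; mL+mR=-40/41 → advance -1; mR−mL=22520/6273 → turn +1·90°
n=6: pose=(4,5,W); sL=25/18, sR=50/37; mL=-1825/666, mR=25/18; mL+mR=-50/37 → advance -1; mR−mL=1375/333 → turn +1·90°

0 100/117 100/113 -23000/13221 100/117 5 6 E
1 200/153 40/41 -14320/6273 200/153 4 6 N
2 25/18 50/37 -1825/666 25/18 4 5 W
3 8/9 200/169 -3152/1521 8/9 5 5 S
4 100/117 100/113 -23000/13221 100/117 5 6 E
5 200/153 40/41 -14320/6273 200/153 4 6 N
6 25/18 50/37 -1825/666 25/18 4 5 W
final 5 5 S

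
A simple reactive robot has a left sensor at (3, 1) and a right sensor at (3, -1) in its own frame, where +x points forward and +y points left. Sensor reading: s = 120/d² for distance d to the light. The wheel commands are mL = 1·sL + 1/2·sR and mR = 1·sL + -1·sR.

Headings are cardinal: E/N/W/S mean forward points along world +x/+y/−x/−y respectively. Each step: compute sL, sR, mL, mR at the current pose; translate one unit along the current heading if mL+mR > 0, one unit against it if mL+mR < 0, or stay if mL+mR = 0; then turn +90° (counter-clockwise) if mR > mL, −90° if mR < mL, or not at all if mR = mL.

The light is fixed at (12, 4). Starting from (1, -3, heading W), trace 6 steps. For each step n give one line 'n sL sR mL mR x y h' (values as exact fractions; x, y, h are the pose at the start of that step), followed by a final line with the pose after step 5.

0 6/13 15/29 543/754 -21/377 1 -3 W
1 24/37 120/137 5508/5069 -1152/5069 0 -3 N
2 60/53 12/13 1098/689 144/689 0 -2 E
3 120/181 8/15 2524/2715 352/2715 1 -2 S
4 6/13 15/29 543/754 -21/377 1 -3 W
5 24/37 120/137 5508/5069 -1152/5069 0 -3 N
final 0 -2 E

n=0: pose=(1,-3,W); sL=6/13, sR=15/29; mL=543/754, mR=-21/377; mL+mR=501/754 → advance +1; mR−mL=-45/58 → turn -1·90°
n=1: pose=(0,-3,N); sL=24/37, sR=120/137; mL=5508/5069, mR=-1152/5069; mL+mR=4356/5069 → advance +1; mR−mL=-180/137 → turn -1·90°
n=2: pose=(0,-2,E); sL=60/53, sR=12/13; mL=1098/689, mR=144/689; mL+mR=1242/689 → advance +1; mR−mL=-18/13 → turn -1·90°
n=3: pose=(1,-2,S); sL=120/181, sR=8/15; mL=2524/2715, mR=352/2715; mL+mR=2876/2715 → advance +1; mR−mL=-4/5 → turn -1·90°
n=4: pose=(1,-3,W); sL=6/13, sR=15/29; mL=543/754, mR=-21/377; mL+mR=501/754 → advance +1; mR−mL=-45/58 → turn -1·90°
n=5: pose=(0,-3,N); sL=24/37, sR=120/137; mL=5508/5069, mR=-1152/5069; mL+mR=4356/5069 → advance +1; mR−mL=-180/137 → turn -1·90°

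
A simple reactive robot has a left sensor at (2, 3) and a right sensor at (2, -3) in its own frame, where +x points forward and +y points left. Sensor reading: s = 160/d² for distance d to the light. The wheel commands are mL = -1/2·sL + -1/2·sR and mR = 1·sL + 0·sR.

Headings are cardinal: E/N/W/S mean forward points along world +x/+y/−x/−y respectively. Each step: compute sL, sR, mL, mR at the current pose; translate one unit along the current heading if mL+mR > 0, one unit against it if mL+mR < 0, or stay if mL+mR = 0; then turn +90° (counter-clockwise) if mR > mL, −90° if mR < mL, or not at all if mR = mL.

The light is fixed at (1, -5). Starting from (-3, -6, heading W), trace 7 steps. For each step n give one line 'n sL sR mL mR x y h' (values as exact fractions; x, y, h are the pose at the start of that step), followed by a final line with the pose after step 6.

n=0: pose=(-3,-6,W); sL=40/13, sR=4; mL=-46/13, mR=40/13; mL+mR=-6/13 → advance -1; mR−mL=86/13 → turn +1·90°
n=1: pose=(-2,-6,S); sL=160/9, sR=32/9; mL=-32/3, mR=160/9; mL+mR=64/9 → advance +1; mR−mL=256/9 → turn +1·90°
n=2: pose=(-2,-7,E); sL=80, sR=80/13; mL=-560/13, mR=80; mL+mR=480/13 → advance +1; mR−mL=1600/13 → turn +1·90°
n=3: pose=(-1,-7,N); sL=32/5, sR=160; mL=-416/5, mR=32/5; mL+mR=-384/5 → advance -1; mR−mL=448/5 → turn +1·90°
n=4: pose=(-1,-8,W); sL=40/13, sR=10; mL=-85/13, mR=40/13; mL+mR=-45/13 → advance -1; mR−mL=125/13 → turn +1·90°
n=5: pose=(0,-8,S); sL=160/29, sR=160/41; mL=-5600/1189, mR=160/29; mL+mR=960/1189 → advance +1; mR−mL=12160/1189 → turn +1·90°
n=6: pose=(0,-9,E); sL=80, sR=16/5; mL=-208/5, mR=80; mL+mR=192/5 → advance +1; mR−mL=608/5 → turn +1·90°

0 40/13 4 -46/13 40/13 -3 -6 W
1 160/9 32/9 -32/3 160/9 -2 -6 S
2 80 80/13 -560/13 80 -2 -7 E
3 32/5 160 -416/5 32/5 -1 -7 N
4 40/13 10 -85/13 40/13 -1 -8 W
5 160/29 160/41 -5600/1189 160/29 0 -8 S
6 80 16/5 -208/5 80 0 -9 E
final 1 -9 N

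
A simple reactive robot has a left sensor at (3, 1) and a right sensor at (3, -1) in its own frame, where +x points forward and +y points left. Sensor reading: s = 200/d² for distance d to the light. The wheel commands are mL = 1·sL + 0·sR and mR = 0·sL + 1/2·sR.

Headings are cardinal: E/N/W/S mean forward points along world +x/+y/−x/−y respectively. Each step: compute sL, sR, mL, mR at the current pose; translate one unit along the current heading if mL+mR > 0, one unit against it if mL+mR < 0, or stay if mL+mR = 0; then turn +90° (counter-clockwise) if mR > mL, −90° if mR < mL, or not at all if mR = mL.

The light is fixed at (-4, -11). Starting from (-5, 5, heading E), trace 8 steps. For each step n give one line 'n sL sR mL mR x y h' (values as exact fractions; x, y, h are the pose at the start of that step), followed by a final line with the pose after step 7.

0 200/293 200/229 200/293 100/229 -5 5 E
1 20/17 20/17 20/17 10/17 -4 5 S
2 40/41 40/53 40/41 20/53 -4 4 W
3 25/41 50/81 25/41 25/81 -5 4 N
4 200/293 200/229 200/293 100/229 -5 5 E
5 20/17 20/17 20/17 10/17 -4 5 S
6 40/41 40/53 40/41 20/53 -4 4 W
7 25/41 50/81 25/41 25/81 -5 4 N
final -5 5 E

n=0: pose=(-5,5,E); sL=200/293, sR=200/229; mL=200/293, mR=100/229; mL+mR=75100/67097 → advance +1; mR−mL=-16500/67097 → turn -1·90°
n=1: pose=(-4,5,S); sL=20/17, sR=20/17; mL=20/17, mR=10/17; mL+mR=30/17 → advance +1; mR−mL=-10/17 → turn -1·90°
n=2: pose=(-4,4,W); sL=40/41, sR=40/53; mL=40/41, mR=20/53; mL+mR=2940/2173 → advance +1; mR−mL=-1300/2173 → turn -1·90°
n=3: pose=(-5,4,N); sL=25/41, sR=50/81; mL=25/41, mR=25/81; mL+mR=3050/3321 → advance +1; mR−mL=-1000/3321 → turn -1·90°
n=4: pose=(-5,5,E); sL=200/293, sR=200/229; mL=200/293, mR=100/229; mL+mR=75100/67097 → advance +1; mR−mL=-16500/67097 → turn -1·90°
n=5: pose=(-4,5,S); sL=20/17, sR=20/17; mL=20/17, mR=10/17; mL+mR=30/17 → advance +1; mR−mL=-10/17 → turn -1·90°
n=6: pose=(-4,4,W); sL=40/41, sR=40/53; mL=40/41, mR=20/53; mL+mR=2940/2173 → advance +1; mR−mL=-1300/2173 → turn -1·90°
n=7: pose=(-5,4,N); sL=25/41, sR=50/81; mL=25/41, mR=25/81; mL+mR=3050/3321 → advance +1; mR−mL=-1000/3321 → turn -1·90°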